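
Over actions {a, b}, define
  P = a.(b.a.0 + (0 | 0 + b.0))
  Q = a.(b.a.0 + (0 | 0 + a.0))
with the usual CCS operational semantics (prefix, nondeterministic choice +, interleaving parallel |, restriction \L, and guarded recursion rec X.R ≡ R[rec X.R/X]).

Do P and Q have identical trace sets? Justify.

traces(P) ≠ traces(Q) — witness ⟨aa⟩

Reachable graph of P (4 states):
  m0 = a.(b.a.0 + (0 | 0 + b.0)) | --a--▸ m1
  m1 = b.a.0 + (0 | 0 + b.0) | --b--▸ m2, --b--▸ m3
  m2 = 0 | ·
  m3 = a.0 | --a--▸ m2
Reachable graph of Q (4 states):
  n0 = a.(b.a.0 + (0 | 0 + a.0)) | --a--▸ n1
  n1 = b.a.0 + (0 | 0 + a.0) | --a--▸ n2, --b--▸ n3
  n2 = 0 | ·
  n3 = a.0 | --a--▸ n2
Executing aa from Q (initial set {n0}):
  step 1 (a): {n1}
  step 2 (a): {n2}
  — Q admits the full trace.
Executing aa from P (initial set {m0}):
  step 1 (a): {m1}
  step 2 (a): ∅  — P cannot continue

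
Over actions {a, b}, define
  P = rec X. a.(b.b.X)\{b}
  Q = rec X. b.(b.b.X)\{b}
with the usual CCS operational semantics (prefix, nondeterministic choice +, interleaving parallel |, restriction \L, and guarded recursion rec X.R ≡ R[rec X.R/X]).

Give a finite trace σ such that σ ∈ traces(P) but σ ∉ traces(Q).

a

LTS(P): 2 reachable states
  u0 = rec X. a.(b.b.X)\{b} :: -a-> u1
  u1 = (b.b.(rec X. a.(b.b.X)\{b}))\{b} :: ∅
LTS(Q): 2 reachable states
  v0 = rec X. b.(b.b.X)\{b} :: -b-> v1
  v1 = (b.b.(rec X. b.(b.b.X)\{b}))\{b} :: ∅
Trace ⟨a⟩ through P, begin at {u0}:
  after a @ step 1: {u1}
  ✓ P
Trace ⟨a⟩ through Q, begin at {v0}:
  after a @ step 1: ∅ (Q stuck)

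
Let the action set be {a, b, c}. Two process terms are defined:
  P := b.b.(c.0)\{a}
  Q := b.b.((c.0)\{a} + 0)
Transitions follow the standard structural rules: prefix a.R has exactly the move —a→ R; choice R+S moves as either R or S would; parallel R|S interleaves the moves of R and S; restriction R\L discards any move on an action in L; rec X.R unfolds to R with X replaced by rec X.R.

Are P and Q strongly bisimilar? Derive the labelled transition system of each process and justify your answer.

Reachable graph of P (4 states):
  s0 = b.b.(c.0)\{a} | ··b··> s1
  s1 = b.(c.0)\{a} | ··b··> s2
  s2 = (c.0)\{a} | ··c··> s3
  s3 = 0\{a} | (no moves)
Reachable graph of Q (4 states):
  t0 = b.b.((c.0)\{a} + 0) | ··b··> t1
  t1 = b.((c.0)\{a} + 0) | ··b··> t2
  t2 = (c.0)\{a} + 0 | ··c··> t3
  t3 = 0\{a} | (no moves)
Bisimilarity quotient blocks:
  B0 = {s0, t0}
  B1 = {s1, t1}
  B2 = {s2, t2}
  B3 = {s3, t3}
s0 ∈ B0, t0 ∈ B0 → same block

bisimilar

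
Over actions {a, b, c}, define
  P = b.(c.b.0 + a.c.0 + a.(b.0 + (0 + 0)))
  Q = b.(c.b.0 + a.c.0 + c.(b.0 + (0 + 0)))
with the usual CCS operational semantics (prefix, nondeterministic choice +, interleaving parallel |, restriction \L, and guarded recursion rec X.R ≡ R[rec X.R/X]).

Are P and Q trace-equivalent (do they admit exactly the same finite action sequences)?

P's transition system — 6 states:
  u0 = b.(c.b.0 + a.c.0 + a.(b.0 + (0 + 0))) | —b→ u1
  u1 = c.b.0 + a.c.0 + a.(b.0 + (0 + 0)) | —a→ u2, —a→ u3, —c→ u4
  u2 = b.0 + (0 + 0) | —b→ u5
  u3 = c.0 | —c→ u5
  u4 = b.0 | —b→ u5
  u5 = 0 | (no moves)
Q's transition system — 6 states:
  v0 = b.(c.b.0 + a.c.0 + c.(b.0 + (0 + 0))) | —b→ v1
  v1 = c.b.0 + a.c.0 + c.(b.0 + (0 + 0)) | —a→ v2, —c→ v3, —c→ v4
  v2 = c.0 | —c→ v5
  v3 = b.0 | —b→ v5
  v4 = b.0 + (0 + 0) | —b→ v5
  v5 = 0 | (no moves)
Trace ⟨bab⟩ through P, begin at {u0}:
  after b @ step 1: {u1}
  after a @ step 2: {u2, u3}
  after b @ step 3: {u5}
  P completes σ.
Trace ⟨bab⟩ through Q, begin at {v0}:
  after b @ step 1: {v1}
  after a @ step 2: {v2}
  after b @ step 3: ∅ (Q stuck)

trace-distinct — witness ⟨bab⟩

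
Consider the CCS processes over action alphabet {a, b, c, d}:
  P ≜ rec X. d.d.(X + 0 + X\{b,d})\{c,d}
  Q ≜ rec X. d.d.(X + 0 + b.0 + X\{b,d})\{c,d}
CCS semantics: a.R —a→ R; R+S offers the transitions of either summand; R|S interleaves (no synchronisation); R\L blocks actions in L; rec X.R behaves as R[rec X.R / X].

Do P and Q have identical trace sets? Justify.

traces(P) ≠ traces(Q) — witness ⟨ddb⟩

LTS(P): 3 reachable states
  s0 = rec X. d.d.(X + 0 + X\{b,d})\{c,d} has moves =d=> s1
  s1 = d.((rec X. d.d.(X + 0 + X\{b,d})\{c,d}) + 0 + (rec X. d.d.(X + 0 + X\{b,d})\{c,d})\{b,d})\{c,d} has moves =d=> s2
  s2 = ((rec X. d.d.(X + 0 + X\{b,d})\{c,d}) + 0 + (rec X. d.d.(X + 0 + X\{b,d})\{c,d})\{b,d})\{c,d} has moves ∅
LTS(Q): 4 reachable states
  t0 = rec X. d.d.(X + 0 + b.0 + X\{b,d})\{c,d} has moves =d=> t1
  t1 = d.((rec X. d.d.(X + 0 + b.0 + X\{b,d})\{c,d}) + 0 + b.0 + (rec X. d.d.(X + 0 + b.0 + X\{b,d})\{c,d})\{b,d})\{c,d} has moves =d=> t2
  t2 = ((rec X. d.d.(X + 0 + b.0 + X\{b,d})\{c,d}) + 0 + b.0 + (rec X. d.d.(X + 0 + b.0 + X\{b,d})\{c,d})\{b,d})\{c,d} has moves =b=> t3
  t3 = 0\{c,d} has moves ∅
Executing ddb from Q (initial set {t0}):
  step 1 (d): {t1}
  step 2 (d): {t2}
  step 3 (b): {t3}
  Q completes σ.
Executing ddb from P (initial set {s0}):
  step 1 (d): {s1}
  step 2 (d): {s2}
  step 3 (b): ∅ (P stuck)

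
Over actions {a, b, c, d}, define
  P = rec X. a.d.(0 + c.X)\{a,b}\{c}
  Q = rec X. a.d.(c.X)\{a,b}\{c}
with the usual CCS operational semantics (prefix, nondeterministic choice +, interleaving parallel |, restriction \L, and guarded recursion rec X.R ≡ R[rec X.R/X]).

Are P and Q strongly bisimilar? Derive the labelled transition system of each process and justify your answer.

P ~ Q

LTS(P): 3 reachable states
  p0 = rec X. a.d.(0 + c.X)\{a,b}\{c} has moves =a=> p1
  p1 = d.(0 + c.(rec X. a.d.(0 + c.X)\{a,b}\{c}))\{a,b}\{c} has moves =d=> p2
  p2 = (0 + c.(rec X. a.d.(0 + c.X)\{a,b}\{c}))\{a,b}\{c} has moves ·
LTS(Q): 3 reachable states
  q0 = rec X. a.d.(c.X)\{a,b}\{c} has moves =a=> q1
  q1 = d.(c.(rec X. a.d.(c.X)\{a,b}\{c}))\{a,b}\{c} has moves =d=> q2
  q2 = (c.(rec X. a.d.(c.X)\{a,b}\{c}))\{a,b}\{c} has moves ·
Partition-refinement fixed point:
  B0 = {p0, q0}
  B1 = {p1, q1}
  B2 = {p2, q2}
p0 ∈ B0, q0 ∈ B0 → same block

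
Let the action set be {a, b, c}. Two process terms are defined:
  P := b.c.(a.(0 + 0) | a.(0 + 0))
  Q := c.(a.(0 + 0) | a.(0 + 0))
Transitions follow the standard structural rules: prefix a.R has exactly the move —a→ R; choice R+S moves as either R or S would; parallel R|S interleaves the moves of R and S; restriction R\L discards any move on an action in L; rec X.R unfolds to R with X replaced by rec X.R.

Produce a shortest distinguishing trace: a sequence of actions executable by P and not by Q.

Reachable graph of P (6 states):
  s0 = b.c.(a.(0 + 0) | a.(0 + 0)) has moves -b-> s1
  s1 = c.(a.(0 + 0) | a.(0 + 0)) has moves -c-> s2
  s2 = a.(0 + 0) | a.(0 + 0) has moves -a-> s3, -a-> s4
  s3 = (0 + 0) | a.(0 + 0) has moves -a-> s5
  s4 = a.(0 + 0) | (0 + 0) has moves -a-> s5
  s5 = (0 + 0) | (0 + 0) has moves ·
Reachable graph of Q (5 states):
  t0 = c.(a.(0 + 0) | a.(0 + 0)) has moves -c-> t1
  t1 = a.(0 + 0) | a.(0 + 0) has moves -a-> t2, -a-> t3
  t2 = (0 + 0) | a.(0 + 0) has moves -a-> t4
  t3 = a.(0 + 0) | (0 + 0) has moves -a-> t4
  t4 = (0 + 0) | (0 + 0) has moves ·
Run σ = ⟨b⟩ on P: start {s0}
  after b @ step 1: {s1}
  — P admits the full trace.
Run σ = ⟨b⟩ on Q: start {t0}
  after b @ step 1: ∅ (Q stuck)

b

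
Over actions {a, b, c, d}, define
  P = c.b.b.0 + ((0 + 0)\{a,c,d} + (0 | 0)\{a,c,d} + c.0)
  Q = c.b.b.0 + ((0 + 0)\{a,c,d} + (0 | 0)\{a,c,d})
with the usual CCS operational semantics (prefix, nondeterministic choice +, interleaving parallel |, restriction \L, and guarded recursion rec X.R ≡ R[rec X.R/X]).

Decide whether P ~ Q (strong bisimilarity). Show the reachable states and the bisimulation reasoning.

not bisimilar

Reachable graph of P (4 states):
  u0 = c.b.b.0 + ((0 + 0)\{a,c,d} + (0 | 0)\{a,c,d} + c.0) ⊢ --c--▸ u1, --c--▸ u2
  u1 = 0 ⊢ ·
  u2 = b.b.0 ⊢ --b--▸ u3
  u3 = b.0 ⊢ --b--▸ u1
Reachable graph of Q (4 states):
  v0 = c.b.b.0 + ((0 + 0)\{a,c,d} + (0 | 0)\{a,c,d}) ⊢ --c--▸ v1
  v1 = b.b.0 ⊢ --b--▸ v2
  v2 = b.0 ⊢ --b--▸ v3
  v3 = 0 ⊢ ·
Partition-refinement fixed point:
  B0 = {u0}
  B1 = {u2, v1}
  B2 = {u3, v2}
  B3 = {u1, v3}
  B4 = {v0}
u0 ∈ B0, v0 ∈ B4 → different blocks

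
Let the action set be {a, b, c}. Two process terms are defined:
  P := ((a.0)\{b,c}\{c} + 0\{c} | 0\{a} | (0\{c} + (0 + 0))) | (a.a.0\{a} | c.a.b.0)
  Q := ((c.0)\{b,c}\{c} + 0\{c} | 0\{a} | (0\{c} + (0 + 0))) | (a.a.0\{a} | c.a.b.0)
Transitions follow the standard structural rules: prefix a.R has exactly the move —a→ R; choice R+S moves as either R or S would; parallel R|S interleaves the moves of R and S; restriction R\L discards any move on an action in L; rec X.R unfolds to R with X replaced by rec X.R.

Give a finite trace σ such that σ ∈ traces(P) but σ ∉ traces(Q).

aaa

P's transition system — 24 states:
  p0 = ((a.0)\{b,c}\{c} + 0\{c} | 0\{a} | (0\{c} + (0 + 0))) | (a.a.0\{a} | c.a.b.0) has moves =a=> p1, =a=> p2, =c=> p3
  p1 = ((a.0)\{b,c}\{c} + 0\{c} | 0\{a} | (0\{c} + (0 + 0))) | (a.0\{a} | c.a.b.0) has moves =a=> p4, =a=> p5, =c=> p6
  p2 = 0\{b,c}\{c} | (a.a.0\{a} | c.a.b.0) has moves =a=> p5, =c=> p7
  p3 = ((a.0)\{b,c}\{c} + 0\{c} | 0\{a} | (0\{c} + (0 + 0))) | (a.a.0\{a} | a.b.0) has moves =a=> p6, =a=> p7, =a=> p8
  p4 = ((a.0)\{b,c}\{c} + 0\{c} | 0\{a} | (0\{c} + (0 + 0))) | (0\{a} | c.a.b.0) has moves =a=> p9, =c=> p10
  p5 = 0\{b,c}\{c} | (a.0\{a} | c.a.b.0) has moves =a=> p9, =c=> p11
  p6 = ((a.0)\{b,c}\{c} + 0\{c} | 0\{a} | (0\{c} + (0 + 0))) | (a.0\{a} | a.b.0) has moves =a=> p10, =a=> p11, =a=> p12
  p7 = 0\{b,c}\{c} | (a.a.0\{a} | a.b.0) has moves =a=> p11, =a=> p13
  p8 = ((a.0)\{b,c}\{c} + 0\{c} | 0\{a} | (0\{c} + (0 + 0))) | (a.a.0\{a} | b.0) has moves =a=> p12, =a=> p13, =b=> p14
  p9 = 0\{b,c}\{c} | (0\{a} | c.a.b.0) has moves =c=> p15
  p10 = ((a.0)\{b,c}\{c} + 0\{c} | 0\{a} | (0\{c} + (0 + 0))) | (0\{a} | a.b.0) has moves =a=> p15, =a=> p16
  p11 = 0\{b,c}\{c} | (a.0\{a} | a.b.0) has moves =a=> p15, =a=> p17
  p12 = ((a.0)\{b,c}\{c} + 0\{c} | 0\{a} | (0\{c} + (0 + 0))) | (a.0\{a} | b.0) has moves =a=> p16, =a=> p17, =b=> p18
  p13 = 0\{b,c}\{c} | (a.a.0\{a} | b.0) has moves =a=> p17, =b=> p19
  p14 = ((a.0)\{b,c}\{c} + 0\{c} | 0\{a} | (0\{c} + (0 + 0))) | (a.a.0\{a} | 0) has moves =a=> p18, =a=> p19
  p15 = 0\{b,c}\{c} | (0\{a} | a.b.0) has moves =a=> p20
  p16 = ((a.0)\{b,c}\{c} + 0\{c} | 0\{a} | (0\{c} + (0 + 0))) | (0\{a} | b.0) has moves =a=> p20, =b=> p21
  p17 = 0\{b,c}\{c} | (a.0\{a} | b.0) has moves =a=> p20, =b=> p22
  p18 = ((a.0)\{b,c}\{c} + 0\{c} | 0\{a} | (0\{c} + (0 + 0))) | (a.0\{a} | 0) has moves =a=> p21, =a=> p22
  p19 = 0\{b,c}\{c} | (a.a.0\{a} | 0) has moves =a=> p22
  p20 = 0\{b,c}\{c} | (0\{a} | b.0) has moves =b=> p23
  p21 = ((a.0)\{b,c}\{c} + 0\{c} | 0\{a} | (0\{c} + (0 + 0))) | (0\{a} | 0) has moves =a=> p23
  p22 = 0\{b,c}\{c} | (a.0\{a} | 0) has moves =a=> p23
  p23 = 0\{b,c}\{c} | (0\{a} | 0) has moves deadlocked
Q's transition system — 12 states:
  q0 = ((c.0)\{b,c}\{c} + 0\{c} | 0\{a} | (0\{c} + (0 + 0))) | (a.a.0\{a} | c.a.b.0) has moves =a=> q1, =c=> q2
  q1 = ((c.0)\{b,c}\{c} + 0\{c} | 0\{a} | (0\{c} + (0 + 0))) | (a.0\{a} | c.a.b.0) has moves =a=> q3, =c=> q4
  q2 = ((c.0)\{b,c}\{c} + 0\{c} | 0\{a} | (0\{c} + (0 + 0))) | (a.a.0\{a} | a.b.0) has moves =a=> q4, =a=> q5
  q3 = ((c.0)\{b,c}\{c} + 0\{c} | 0\{a} | (0\{c} + (0 + 0))) | (0\{a} | c.a.b.0) has moves =c=> q6
  q4 = ((c.0)\{b,c}\{c} + 0\{c} | 0\{a} | (0\{c} + (0 + 0))) | (a.0\{a} | a.b.0) has moves =a=> q6, =a=> q7
  q5 = ((c.0)\{b,c}\{c} + 0\{c} | 0\{a} | (0\{c} + (0 + 0))) | (a.a.0\{a} | b.0) has moves =a=> q7, =b=> q8
  q6 = ((c.0)\{b,c}\{c} + 0\{c} | 0\{a} | (0\{c} + (0 + 0))) | (0\{a} | a.b.0) has moves =a=> q9
  q7 = ((c.0)\{b,c}\{c} + 0\{c} | 0\{a} | (0\{c} + (0 + 0))) | (a.0\{a} | b.0) has moves =a=> q9, =b=> q10
  q8 = ((c.0)\{b,c}\{c} + 0\{c} | 0\{a} | (0\{c} + (0 + 0))) | (a.a.0\{a} | 0) has moves =a=> q10
  q9 = ((c.0)\{b,c}\{c} + 0\{c} | 0\{a} | (0\{c} + (0 + 0))) | (0\{a} | b.0) has moves =b=> q11
  q10 = ((c.0)\{b,c}\{c} + 0\{c} | 0\{a} | (0\{c} + (0 + 0))) | (a.0\{a} | 0) has moves =a=> q11
  q11 = ((c.0)\{b,c}\{c} + 0\{c} | 0\{a} | (0\{c} + (0 + 0))) | (0\{a} | 0) has moves deadlocked
Run σ = ⟨aaa⟩ on P: start {p0}
  step 1 (a): {p1, p2}
  step 2 (a): {p4, p5}
  step 3 (a): {p9}
  P completes σ.
Run σ = ⟨aaa⟩ on Q: start {q0}
  step 1 (a): {q1}
  step 2 (a): {q3}
  step 3 (a): ∅  — Q cannot continue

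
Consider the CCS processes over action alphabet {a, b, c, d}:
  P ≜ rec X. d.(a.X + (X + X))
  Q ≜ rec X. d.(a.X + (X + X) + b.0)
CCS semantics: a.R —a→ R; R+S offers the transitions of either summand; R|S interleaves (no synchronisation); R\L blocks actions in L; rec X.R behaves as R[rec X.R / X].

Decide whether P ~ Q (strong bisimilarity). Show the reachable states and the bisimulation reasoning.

NO

P's transition system — 2 states:
  u0 = rec X. d.(a.X + (X + X)) ⊢ ··d··> u1
  u1 = a.(rec X. d.(a.X + (X + X))) + ((rec X. d.(a.X + (X + X))) + (rec X. d.(a.X + (X + X)))) ⊢ ··a··> u0, ··d··> u1
Q's transition system — 3 states:
  v0 = rec X. d.(a.X + (X + X) + b.0) ⊢ ··d··> v1
  v1 = a.(rec X. d.(a.X + (X + X) + b.0)) + ((rec X. d.(a.X + (X + X) + b.0)) + (rec X. d.(a.X + (X + X) + b.0))) + b.0 ⊢ ··a··> v0, ··b··> v2, ··d··> v1
  v2 = 0 ⊢ deadlocked
Bisimilarity quotient blocks:
  B0 = {u0}
  B1 = {u1}
  B2 = {v0}
  B3 = {v1}
  B4 = {v2}
u0 ∈ B0, v0 ∈ B2 → different blocks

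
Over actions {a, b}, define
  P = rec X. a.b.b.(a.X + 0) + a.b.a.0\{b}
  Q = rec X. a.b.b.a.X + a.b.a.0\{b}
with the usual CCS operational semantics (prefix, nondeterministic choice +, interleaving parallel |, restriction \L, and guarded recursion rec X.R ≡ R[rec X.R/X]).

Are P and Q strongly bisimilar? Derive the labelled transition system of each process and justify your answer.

P's transition system — 7 states:
  m0 = rec X. a.b.b.(a.X + 0) + a.b.a.0\{b} → =a=> m1, =a=> m2
  m1 = b.a.0\{b} → =b=> m3
  m2 = b.b.(a.(rec X. a.b.b.(a.X + 0) + a.b.a.0\{b}) + 0) → =b=> m4
  m3 = a.0\{b} → =a=> m5
  m4 = b.(a.(rec X. a.b.b.(a.X + 0) + a.b.a.0\{b}) + 0) → =b=> m6
  m5 = 0\{b} → deadlocked
  m6 = a.(rec X. a.b.b.(a.X + 0) + a.b.a.0\{b}) + 0 → =a=> m0
Q's transition system — 7 states:
  n0 = rec X. a.b.b.a.X + a.b.a.0\{b} → =a=> n1, =a=> n2
  n1 = b.a.0\{b} → =b=> n3
  n2 = b.b.a.(rec X. a.b.b.a.X + a.b.a.0\{b}) → =b=> n4
  n3 = a.0\{b} → =a=> n5
  n4 = b.a.(rec X. a.b.b.a.X + a.b.a.0\{b}) → =b=> n6
  n5 = 0\{b} → deadlocked
  n6 = a.(rec X. a.b.b.a.X + a.b.a.0\{b}) → =a=> n0
Coarsest stable partition (strong bisimilarity classes):
  B0 = {m0, n0}
  B1 = {m1, n1}
  B2 = {m3, n3}
  B3 = {m5, n5}
  B4 = {m2, n2}
  B5 = {m4, n4}
  B6 = {m6, n6}
m0 ∈ B0, n0 ∈ B0 → same block

bisimilar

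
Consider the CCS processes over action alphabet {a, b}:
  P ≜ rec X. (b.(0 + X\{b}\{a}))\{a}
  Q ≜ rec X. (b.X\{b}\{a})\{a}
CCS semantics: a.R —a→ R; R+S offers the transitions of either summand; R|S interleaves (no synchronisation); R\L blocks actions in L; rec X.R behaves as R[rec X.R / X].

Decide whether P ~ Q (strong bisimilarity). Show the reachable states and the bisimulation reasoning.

P ~ Q

LTS(P): 2 reachable states
  p0 = rec X. (b.(0 + X\{b}\{a}))\{a} | =b=> p1
  p1 = (0 + (rec X. (b.(0 + X\{b}\{a}))\{a})\{b}\{a})\{a} | ·
LTS(Q): 2 reachable states
  q0 = rec X. (b.X\{b}\{a})\{a} | =b=> q1
  q1 = (rec X. (b.X\{b}\{a})\{a})\{b}\{a}\{a} | ·
Coarsest stable partition (strong bisimilarity classes):
  B0 = {p0, q0}
  B1 = {p1, q1}
p0 ∈ B0, q0 ∈ B0 → same block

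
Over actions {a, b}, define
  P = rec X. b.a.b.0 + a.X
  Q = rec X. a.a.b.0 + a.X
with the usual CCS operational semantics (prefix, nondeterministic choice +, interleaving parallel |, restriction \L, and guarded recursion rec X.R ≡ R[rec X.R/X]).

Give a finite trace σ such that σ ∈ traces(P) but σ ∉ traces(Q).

b

Reachable graph of P (4 states):
  m0 = rec X. b.a.b.0 + a.X :: --a--▸ m0, --b--▸ m1
  m1 = a.b.0 :: --a--▸ m2
  m2 = b.0 :: --b--▸ m3
  m3 = 0 :: ·
Reachable graph of Q (4 states):
  n0 = rec X. a.a.b.0 + a.X :: --a--▸ n0, --a--▸ n1
  n1 = a.b.0 :: --a--▸ n2
  n2 = b.0 :: --b--▸ n3
  n3 = 0 :: ·
Run σ = ⟨b⟩ on P: start {m0}
  after b @ step 1: {m1}
  — P admits the full trace.
Run σ = ⟨b⟩ on Q: start {n0}
  after b @ step 1: no successor for Q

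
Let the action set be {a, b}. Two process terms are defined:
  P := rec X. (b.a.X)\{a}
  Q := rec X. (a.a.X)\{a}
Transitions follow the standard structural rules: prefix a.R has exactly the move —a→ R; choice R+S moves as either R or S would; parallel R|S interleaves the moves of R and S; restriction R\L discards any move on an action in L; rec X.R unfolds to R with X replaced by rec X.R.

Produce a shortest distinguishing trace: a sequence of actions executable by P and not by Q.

b

Reachable graph of P (2 states):
  m0 = rec X. (b.a.X)\{a} :: —b→ m1
  m1 = (a.(rec X. (b.a.X)\{a}))\{a} :: (no moves)
Reachable graph of Q (1 states):
  n0 = rec X. (a.a.X)\{a} :: (no moves)
Run σ = ⟨b⟩ on P: start {m0}
  after b @ step 1: {m1}
  P completes σ.
Run σ = ⟨b⟩ on Q: start {n0}
  after b @ step 1: no successor for Q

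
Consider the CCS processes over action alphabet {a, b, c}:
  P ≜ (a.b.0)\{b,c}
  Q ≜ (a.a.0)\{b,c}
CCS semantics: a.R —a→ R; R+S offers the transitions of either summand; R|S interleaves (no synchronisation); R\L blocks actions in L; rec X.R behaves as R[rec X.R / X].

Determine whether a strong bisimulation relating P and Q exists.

LTS(P): 2 reachable states
  u0 = (a.b.0)\{b,c} ⊢ =a=> u1
  u1 = (b.0)\{b,c} ⊢ ∅
LTS(Q): 3 reachable states
  v0 = (a.a.0)\{b,c} ⊢ =a=> v1
  v1 = (a.0)\{b,c} ⊢ =a=> v2
  v2 = 0\{b,c} ⊢ ∅
Coarsest stable partition (strong bisimilarity classes):
  B0 = {u0, v1}
  B1 = {u1, v2}
  B2 = {v0}
u0 ∈ B0, v0 ∈ B2 → different blocks

NO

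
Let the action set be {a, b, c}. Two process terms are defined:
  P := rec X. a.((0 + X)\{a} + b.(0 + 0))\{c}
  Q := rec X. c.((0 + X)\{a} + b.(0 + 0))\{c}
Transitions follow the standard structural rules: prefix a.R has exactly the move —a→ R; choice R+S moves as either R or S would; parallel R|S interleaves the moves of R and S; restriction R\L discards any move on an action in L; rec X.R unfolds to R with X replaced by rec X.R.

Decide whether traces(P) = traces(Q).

LTS(P): 3 reachable states
  u0 = rec X. a.((0 + X)\{a} + b.(0 + 0))\{c} | ··a··> u1
  u1 = ((0 + (rec X. a.((0 + X)\{a} + b.(0 + 0))\{c}))\{a} + b.(0 + 0))\{c} | ··b··> u2
  u2 = (0 + 0)\{c} | ·
LTS(Q): 3 reachable states
  v0 = rec X. c.((0 + X)\{a} + b.(0 + 0))\{c} | ··c··> v1
  v1 = ((0 + (rec X. c.((0 + X)\{a} + b.(0 + 0))\{c}))\{a} + b.(0 + 0))\{c} | ··b··> v2
  v2 = (0 + 0)\{c} | ·
Run σ = ⟨a⟩ on P: start {u0}
  step 1 (a): {u1}
  ✓ P
Run σ = ⟨a⟩ on Q: start {v0}
  step 1 (a): ∅  — Q cannot continue

NO — witness ⟨a⟩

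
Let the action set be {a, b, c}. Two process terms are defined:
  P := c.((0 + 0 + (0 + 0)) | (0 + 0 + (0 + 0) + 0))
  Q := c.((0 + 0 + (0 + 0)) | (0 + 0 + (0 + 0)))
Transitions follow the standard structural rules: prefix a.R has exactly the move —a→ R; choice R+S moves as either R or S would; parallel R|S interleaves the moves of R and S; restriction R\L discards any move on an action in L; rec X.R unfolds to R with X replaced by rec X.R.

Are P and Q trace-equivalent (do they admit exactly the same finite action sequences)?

LTS(P): 2 reachable states
  p0 = c.((0 + 0 + (0 + 0)) | (0 + 0 + (0 + 0) + 0)) has moves =c=> p1
  p1 = (0 + 0 + (0 + 0)) | (0 + 0 + (0 + 0) + 0) has moves (no moves)
LTS(Q): 2 reachable states
  q0 = c.((0 + 0 + (0 + 0)) | (0 + 0 + (0 + 0))) has moves =c=> q1
  q1 = (0 + 0 + (0 + 0)) | (0 + 0 + (0 + 0)) has moves (no moves)
Coarsest stable partition (strong bisimilarity classes):
  B0 = {p0, q0}
  B1 = {p1, q1}
p0 ∈ B0, q0 ∈ B0 → same block
Bisimilar ⇒ trace-equivalent.

trace-equivalent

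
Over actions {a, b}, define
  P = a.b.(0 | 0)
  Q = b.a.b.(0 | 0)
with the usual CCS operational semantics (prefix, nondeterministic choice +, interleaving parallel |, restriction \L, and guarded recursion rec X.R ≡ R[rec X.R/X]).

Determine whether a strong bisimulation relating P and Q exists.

P's transition system — 3 states:
  u0 = a.b.(0 | 0) | --a--▸ u1
  u1 = b.(0 | 0) | --b--▸ u2
  u2 = 0 | 0 | ·
Q's transition system — 4 states:
  v0 = b.a.b.(0 | 0) | --b--▸ v1
  v1 = a.b.(0 | 0) | --a--▸ v2
  v2 = b.(0 | 0) | --b--▸ v3
  v3 = 0 | 0 | ·
Partition-refinement fixed point:
  B0 = {u0, v1}
  B1 = {u1, v2}
  B2 = {u2, v3}
  B3 = {v0}
u0 ∈ B0, v0 ∈ B3 → different blocks

NO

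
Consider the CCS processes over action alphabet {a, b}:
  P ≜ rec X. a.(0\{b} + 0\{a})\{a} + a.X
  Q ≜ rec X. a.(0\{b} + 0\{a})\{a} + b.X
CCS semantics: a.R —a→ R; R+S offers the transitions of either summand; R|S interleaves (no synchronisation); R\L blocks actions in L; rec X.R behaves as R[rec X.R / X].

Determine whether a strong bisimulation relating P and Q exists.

P's transition system — 2 states:
  s0 = rec X. a.(0\{b} + 0\{a})\{a} + a.X :: --a--▸ s0, --a--▸ s1
  s1 = (0\{b} + 0\{a})\{a} :: (no moves)
Q's transition system — 2 states:
  t0 = rec X. a.(0\{b} + 0\{a})\{a} + b.X :: --a--▸ t1, --b--▸ t0
  t1 = (0\{b} + 0\{a})\{a} :: (no moves)
Coarsest stable partition (strong bisimilarity classes):
  B0 = {s0}
  B1 = {s1, t1}
  B2 = {t0}
s0 ∈ B0, t0 ∈ B2 → different blocks

not bisimilar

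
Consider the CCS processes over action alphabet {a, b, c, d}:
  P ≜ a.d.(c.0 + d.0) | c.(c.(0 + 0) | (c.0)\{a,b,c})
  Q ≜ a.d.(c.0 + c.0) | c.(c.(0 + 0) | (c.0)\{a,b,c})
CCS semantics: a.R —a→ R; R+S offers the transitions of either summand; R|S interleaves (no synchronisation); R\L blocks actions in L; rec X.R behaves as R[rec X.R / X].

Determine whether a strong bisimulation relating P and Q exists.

LTS(P): 12 reachable states
  s0 = a.d.(c.0 + d.0) | c.(c.(0 + 0) | (c.0)\{a,b,c}) ⊢ —a→ s1, —c→ s2
  s1 = d.(c.0 + d.0) | c.(c.(0 + 0) | (c.0)\{a,b,c}) ⊢ —c→ s3, —d→ s4
  s2 = a.d.(c.0 + d.0) | (c.(0 + 0) | (c.0)\{a,b,c}) ⊢ —a→ s3, —c→ s5
  s3 = d.(c.0 + d.0) | (c.(0 + 0) | (c.0)\{a,b,c}) ⊢ —c→ s6, —d→ s7
  s4 = (c.0 + d.0) | c.(c.(0 + 0) | (c.0)\{a,b,c}) ⊢ —c→ s7, —c→ s8, —d→ s8
  s5 = a.d.(c.0 + d.0) | ((0 + 0) | (c.0)\{a,b,c}) ⊢ —a→ s6
  s6 = d.(c.0 + d.0) | ((0 + 0) | (c.0)\{a,b,c}) ⊢ —d→ s9
  s7 = (c.0 + d.0) | (c.(0 + 0) | (c.0)\{a,b,c}) ⊢ —c→ s10, —c→ s9, —d→ s10
  s8 = 0 | c.(c.(0 + 0) | (c.0)\{a,b,c}) ⊢ —c→ s10
  s9 = (c.0 + d.0) | ((0 + 0) | (c.0)\{a,b,c}) ⊢ —c→ s11, —d→ s11
  s10 = 0 | (c.(0 + 0) | (c.0)\{a,b,c}) ⊢ —c→ s11
  s11 = 0 | ((0 + 0) | (c.0)\{a,b,c}) ⊢ ∅
LTS(Q): 12 reachable states
  t0 = a.d.(c.0 + c.0) | c.(c.(0 + 0) | (c.0)\{a,b,c}) ⊢ —a→ t1, —c→ t2
  t1 = d.(c.0 + c.0) | c.(c.(0 + 0) | (c.0)\{a,b,c}) ⊢ —c→ t3, —d→ t4
  t2 = a.d.(c.0 + c.0) | (c.(0 + 0) | (c.0)\{a,b,c}) ⊢ —a→ t3, —c→ t5
  t3 = d.(c.0 + c.0) | (c.(0 + 0) | (c.0)\{a,b,c}) ⊢ —c→ t6, —d→ t7
  t4 = (c.0 + c.0) | c.(c.(0 + 0) | (c.0)\{a,b,c}) ⊢ —c→ t7, —c→ t8
  t5 = a.d.(c.0 + c.0) | ((0 + 0) | (c.0)\{a,b,c}) ⊢ —a→ t6
  t6 = d.(c.0 + c.0) | ((0 + 0) | (c.0)\{a,b,c}) ⊢ —d→ t9
  t7 = (c.0 + c.0) | (c.(0 + 0) | (c.0)\{a,b,c}) ⊢ —c→ t10, —c→ t9
  t8 = 0 | c.(c.(0 + 0) | (c.0)\{a,b,c}) ⊢ —c→ t10
  t9 = (c.0 + c.0) | ((0 + 0) | (c.0)\{a,b,c}) ⊢ —c→ t11
  t10 = 0 | (c.(0 + 0) | (c.0)\{a,b,c}) ⊢ —c→ t11
  t11 = 0 | ((0 + 0) | (c.0)\{a,b,c}) ⊢ ∅
Partition-refinement fixed point:
  B0 = {s0}
  B1 = {s2}
  B2 = {s3}
  B3 = {s7}
  B4 = {s10, t10, t9}
  B5 = {s11, t11}
  B6 = {s9}
  B7 = {s6}
  B8 = {s5}
  B9 = {s1}
  B10 = {s4}
  B11 = {s8, t7, t8}
  B12 = {t0}
  B13 = {t2}
  B14 = {t3}
  B15 = {t6}
  B16 = {t5}
  B17 = {t1}
  B18 = {t4}
s0 ∈ B0, t0 ∈ B12 → different blocks

P ≁ Q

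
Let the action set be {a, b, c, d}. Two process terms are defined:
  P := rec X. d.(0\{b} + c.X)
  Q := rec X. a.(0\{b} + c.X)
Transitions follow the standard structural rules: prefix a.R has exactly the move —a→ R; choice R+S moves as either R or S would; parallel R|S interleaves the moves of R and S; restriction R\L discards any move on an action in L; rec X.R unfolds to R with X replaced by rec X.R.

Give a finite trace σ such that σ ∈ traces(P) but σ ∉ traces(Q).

P's transition system — 2 states:
  s0 = rec X. d.(0\{b} + c.X) :: —d→ s1
  s1 = 0\{b} + c.(rec X. d.(0\{b} + c.X)) :: —c→ s0
Q's transition system — 2 states:
  t0 = rec X. a.(0\{b} + c.X) :: —a→ t1
  t1 = 0\{b} + c.(rec X. a.(0\{b} + c.X)) :: —c→ t0
Trace ⟨d⟩ through P, begin at {s0}:
  [1] d ⇒ {s1}
  — P admits the full trace.
Trace ⟨d⟩ through Q, begin at {t0}:
  [1] d ⇒ no successor for Q

d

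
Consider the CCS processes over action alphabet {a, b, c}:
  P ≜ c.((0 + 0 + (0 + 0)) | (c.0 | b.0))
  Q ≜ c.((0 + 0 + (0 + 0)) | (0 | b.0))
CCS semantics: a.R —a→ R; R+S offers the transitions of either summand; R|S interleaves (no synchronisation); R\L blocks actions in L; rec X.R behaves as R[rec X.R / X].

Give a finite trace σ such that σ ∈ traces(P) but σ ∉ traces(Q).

cc

LTS(P): 5 reachable states
  m0 = c.((0 + 0 + (0 + 0)) | (c.0 | b.0)) | -c-> m1
  m1 = (0 + 0 + (0 + 0)) | (c.0 | b.0) | -b-> m2, -c-> m3
  m2 = (0 + 0 + (0 + 0)) | (c.0 | 0) | -c-> m4
  m3 = (0 + 0 + (0 + 0)) | (0 | b.0) | -b-> m4
  m4 = (0 + 0 + (0 + 0)) | (0 | 0) | deadlocked
LTS(Q): 3 reachable states
  n0 = c.((0 + 0 + (0 + 0)) | (0 | b.0)) | -c-> n1
  n1 = (0 + 0 + (0 + 0)) | (0 | b.0) | -b-> n2
  n2 = (0 + 0 + (0 + 0)) | (0 | 0) | deadlocked
Executing cc from P (initial set {m0}):
  [1] c ⇒ {m1}
  [2] c ⇒ {m3}
  — P admits the full trace.
Executing cc from Q (initial set {n0}):
  [1] c ⇒ {n1}
  [2] c ⇒ ∅  — Q cannot continue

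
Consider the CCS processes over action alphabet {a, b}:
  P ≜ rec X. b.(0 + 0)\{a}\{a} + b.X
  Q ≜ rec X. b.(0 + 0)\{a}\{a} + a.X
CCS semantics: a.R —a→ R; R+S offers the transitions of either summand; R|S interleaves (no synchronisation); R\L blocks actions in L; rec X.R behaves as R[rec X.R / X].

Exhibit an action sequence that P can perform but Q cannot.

bb

LTS(P): 2 reachable states
  s0 = rec X. b.(0 + 0)\{a}\{a} + b.X :: ··b··> s0, ··b··> s1
  s1 = (0 + 0)\{a}\{a} :: ·
LTS(Q): 2 reachable states
  t0 = rec X. b.(0 + 0)\{a}\{a} + a.X :: ··a··> t0, ··b··> t1
  t1 = (0 + 0)\{a}\{a} :: ·
Run σ = ⟨bb⟩ on P: start {s0}
  step 1 (b): {s0, s1}
  step 2 (b): {s0, s1}
  ✓ P
Run σ = ⟨bb⟩ on Q: start {t0}
  step 1 (b): {t1}
  step 2 (b): no successor for Q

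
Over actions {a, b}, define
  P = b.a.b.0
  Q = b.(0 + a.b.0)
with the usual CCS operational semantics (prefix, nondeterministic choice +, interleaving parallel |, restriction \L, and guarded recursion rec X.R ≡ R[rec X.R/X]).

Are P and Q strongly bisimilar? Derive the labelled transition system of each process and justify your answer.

P's transition system — 4 states:
  p0 = b.a.b.0 :: ··b··> p1
  p1 = a.b.0 :: ··a··> p2
  p2 = b.0 :: ··b··> p3
  p3 = 0 :: (no moves)
Q's transition system — 4 states:
  q0 = b.(0 + a.b.0) :: ··b··> q1
  q1 = 0 + a.b.0 :: ··a··> q2
  q2 = b.0 :: ··b··> q3
  q3 = 0 :: (no moves)
Bisimilarity quotient blocks:
  B0 = {p0, q0}
  B1 = {p1, q1}
  B2 = {p2, q2}
  B3 = {p3, q3}
p0 ∈ B0, q0 ∈ B0 → same block

bisimilar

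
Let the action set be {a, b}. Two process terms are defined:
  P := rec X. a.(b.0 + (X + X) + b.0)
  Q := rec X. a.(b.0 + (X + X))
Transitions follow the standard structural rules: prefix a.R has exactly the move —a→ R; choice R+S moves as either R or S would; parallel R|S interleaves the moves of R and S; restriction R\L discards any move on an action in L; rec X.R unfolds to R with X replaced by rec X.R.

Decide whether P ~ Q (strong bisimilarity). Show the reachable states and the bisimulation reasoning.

P's transition system — 3 states:
  s0 = rec X. a.(b.0 + (X + X) + b.0) | --a--▸ s1
  s1 = b.0 + ((rec X. a.(b.0 + (X + X) + b.0)) + (rec X. a.(b.0 + (X + X) + b.0))) + b.0 | --a--▸ s1, --b--▸ s2
  s2 = 0 | ·
Q's transition system — 3 states:
  t0 = rec X. a.(b.0 + (X + X)) | --a--▸ t1
  t1 = b.0 + ((rec X. a.(b.0 + (X + X))) + (rec X. a.(b.0 + (X + X)))) | --a--▸ t1, --b--▸ t2
  t2 = 0 | ·
Coarsest stable partition (strong bisimilarity classes):
  B0 = {s0, t0}
  B1 = {s1, t1}
  B2 = {s2, t2}
s0 ∈ B0, t0 ∈ B0 → same block

P ~ Q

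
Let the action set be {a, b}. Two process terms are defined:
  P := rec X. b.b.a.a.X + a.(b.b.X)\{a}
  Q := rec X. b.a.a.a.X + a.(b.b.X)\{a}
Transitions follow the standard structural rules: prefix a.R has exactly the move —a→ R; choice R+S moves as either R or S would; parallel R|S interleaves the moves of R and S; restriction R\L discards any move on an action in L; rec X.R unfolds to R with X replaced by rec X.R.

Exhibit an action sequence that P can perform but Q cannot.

LTS(P): 9 reachable states
  u0 = rec X. b.b.a.a.X + a.(b.b.X)\{a} :: ··a··> u1, ··b··> u2
  u1 = (b.b.(rec X. b.b.a.a.X + a.(b.b.X)\{a}))\{a} :: ··b··> u3
  u2 = b.a.a.(rec X. b.b.a.a.X + a.(b.b.X)\{a}) :: ··b··> u4
  u3 = (b.(rec X. b.b.a.a.X + a.(b.b.X)\{a}))\{a} :: ··b··> u5
  u4 = a.a.(rec X. b.b.a.a.X + a.(b.b.X)\{a}) :: ··a··> u6
  u5 = (rec X. b.b.a.a.X + a.(b.b.X)\{a})\{a} :: ··b··> u7
  u6 = a.(rec X. b.b.a.a.X + a.(b.b.X)\{a}) :: ··a··> u0
  u7 = (b.a.a.(rec X. b.b.a.a.X + a.(b.b.X)\{a}))\{a} :: ··b··> u8
  u8 = (a.a.(rec X. b.b.a.a.X + a.(b.b.X)\{a}))\{a} :: stopped
LTS(Q): 8 reachable states
  v0 = rec X. b.a.a.a.X + a.(b.b.X)\{a} :: ··a··> v1, ··b··> v2
  v1 = (b.b.(rec X. b.a.a.a.X + a.(b.b.X)\{a}))\{a} :: ··b··> v3
  v2 = a.a.a.(rec X. b.a.a.a.X + a.(b.b.X)\{a}) :: ··a··> v4
  v3 = (b.(rec X. b.a.a.a.X + a.(b.b.X)\{a}))\{a} :: ··b··> v5
  v4 = a.a.(rec X. b.a.a.a.X + a.(b.b.X)\{a}) :: ··a··> v6
  v5 = (rec X. b.a.a.a.X + a.(b.b.X)\{a})\{a} :: ··b··> v7
  v6 = a.(rec X. b.a.a.a.X + a.(b.b.X)\{a}) :: ··a··> v0
  v7 = (a.a.a.(rec X. b.a.a.a.X + a.(b.b.X)\{a}))\{a} :: stopped
Executing bb from P (initial set {u0}):
  step 1 (b): {u2}
  step 2 (b): {u4}
  — P admits the full trace.
Executing bb from Q (initial set {v0}):
  step 1 (b): {v2}
  step 2 (b): ∅  — Q cannot continue

bb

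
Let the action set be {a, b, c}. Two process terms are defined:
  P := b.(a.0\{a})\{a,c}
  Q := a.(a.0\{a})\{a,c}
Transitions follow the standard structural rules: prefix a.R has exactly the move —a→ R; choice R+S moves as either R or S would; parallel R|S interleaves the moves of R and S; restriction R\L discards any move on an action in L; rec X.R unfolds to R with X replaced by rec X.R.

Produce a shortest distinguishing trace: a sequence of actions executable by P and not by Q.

LTS(P): 2 reachable states
  m0 = b.(a.0\{a})\{a,c} has moves —b→ m1
  m1 = (a.0\{a})\{a,c} has moves ∅
LTS(Q): 2 reachable states
  n0 = a.(a.0\{a})\{a,c} has moves —a→ n1
  n1 = (a.0\{a})\{a,c} has moves ∅
Trace ⟨b⟩ through P, begin at {m0}:
  step 1 (b): {m1}
  P completes σ.
Trace ⟨b⟩ through Q, begin at {n0}:
  step 1 (b): ∅  — Q cannot continue

b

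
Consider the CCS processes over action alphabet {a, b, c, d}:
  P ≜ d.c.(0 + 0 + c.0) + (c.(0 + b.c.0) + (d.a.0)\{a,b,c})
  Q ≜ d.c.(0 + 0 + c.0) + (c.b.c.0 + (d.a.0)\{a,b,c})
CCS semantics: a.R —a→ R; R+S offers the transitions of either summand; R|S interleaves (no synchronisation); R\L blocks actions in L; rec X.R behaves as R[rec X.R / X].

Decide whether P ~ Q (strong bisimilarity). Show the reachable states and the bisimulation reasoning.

YES

P's transition system — 7 states:
  s0 = d.c.(0 + 0 + c.0) + (c.(0 + b.c.0) + (d.a.0)\{a,b,c}) → =c=> s1, =d=> s2, =d=> s3
  s1 = 0 + b.c.0 → =b=> s4
  s2 = (a.0)\{a,b,c} → stopped
  s3 = c.(0 + 0 + c.0) → =c=> s5
  s4 = c.0 → =c=> s6
  s5 = 0 + 0 + c.0 → =c=> s6
  s6 = 0 → stopped
Q's transition system — 7 states:
  t0 = d.c.(0 + 0 + c.0) + (c.b.c.0 + (d.a.0)\{a,b,c}) → =c=> t1, =d=> t2, =d=> t3
  t1 = b.c.0 → =b=> t4
  t2 = (a.0)\{a,b,c} → stopped
  t3 = c.(0 + 0 + c.0) → =c=> t5
  t4 = c.0 → =c=> t6
  t5 = 0 + 0 + c.0 → =c=> t6
  t6 = 0 → stopped
Partition-refinement fixed point:
  B0 = {s0, t0}
  B1 = {s3, t3}
  B2 = {s4, s5, t4, t5}
  B3 = {s2, s6, t2, t6}
  B4 = {s1, t1}
s0 ∈ B0, t0 ∈ B0 → same block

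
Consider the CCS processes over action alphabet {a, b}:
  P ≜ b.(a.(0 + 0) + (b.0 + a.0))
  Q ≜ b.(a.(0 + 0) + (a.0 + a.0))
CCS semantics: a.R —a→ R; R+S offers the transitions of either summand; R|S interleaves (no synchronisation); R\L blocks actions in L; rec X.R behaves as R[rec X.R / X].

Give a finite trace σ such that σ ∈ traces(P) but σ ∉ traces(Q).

Reachable graph of P (4 states):
  s0 = b.(a.(0 + 0) + (b.0 + a.0)) has moves —b→ s1
  s1 = a.(0 + 0) + (b.0 + a.0) has moves —a→ s2, —a→ s3, —b→ s2
  s2 = 0 has moves (no moves)
  s3 = 0 + 0 has moves (no moves)
Reachable graph of Q (4 states):
  t0 = b.(a.(0 + 0) + (a.0 + a.0)) has moves —b→ t1
  t1 = a.(0 + 0) + (a.0 + a.0) has moves —a→ t2, —a→ t3
  t2 = 0 has moves (no moves)
  t3 = 0 + 0 has moves (no moves)
Run σ = ⟨bb⟩ on P: start {s0}
  [1] b ⇒ {s1}
  [2] b ⇒ {s2}
  ✓ P
Run σ = ⟨bb⟩ on Q: start {t0}
  [1] b ⇒ {t1}
  [2] b ⇒ ∅ (Q stuck)

bb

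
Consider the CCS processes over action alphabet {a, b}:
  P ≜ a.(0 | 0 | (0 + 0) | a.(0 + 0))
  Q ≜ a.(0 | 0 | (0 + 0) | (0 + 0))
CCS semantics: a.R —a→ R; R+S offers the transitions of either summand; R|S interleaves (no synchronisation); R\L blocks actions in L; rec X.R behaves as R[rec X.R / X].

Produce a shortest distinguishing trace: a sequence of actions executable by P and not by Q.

P's transition system — 3 states:
  p0 = a.(0 | 0 | (0 + 0) | a.(0 + 0)) :: --a--▸ p1
  p1 = 0 | 0 | (0 + 0) | a.(0 + 0) :: --a--▸ p2
  p2 = 0 | 0 | (0 + 0) | (0 + 0) :: deadlocked
Q's transition system — 2 states:
  q0 = a.(0 | 0 | (0 + 0) | (0 + 0)) :: --a--▸ q1
  q1 = 0 | 0 | (0 + 0) | (0 + 0) :: deadlocked
Trace ⟨aa⟩ through P, begin at {p0}:
  after a @ step 1: {p1}
  after a @ step 2: {p2}
  — P admits the full trace.
Trace ⟨aa⟩ through Q, begin at {q0}:
  after a @ step 1: {q1}
  after a @ step 2: ∅ (Q stuck)

aa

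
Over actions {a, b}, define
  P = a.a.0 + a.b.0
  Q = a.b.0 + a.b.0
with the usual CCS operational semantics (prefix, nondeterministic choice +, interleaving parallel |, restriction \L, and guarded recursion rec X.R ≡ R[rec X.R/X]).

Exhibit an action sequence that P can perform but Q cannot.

aa

P's transition system — 4 states:
  m0 = a.a.0 + a.b.0 | —a→ m1, —a→ m2
  m1 = a.0 | —a→ m3
  m2 = b.0 | —b→ m3
  m3 = 0 | ·
Q's transition system — 3 states:
  n0 = a.b.0 + a.b.0 | —a→ n1
  n1 = b.0 | —b→ n2
  n2 = 0 | ·
Trace ⟨aa⟩ through P, begin at {m0}:
  after a @ step 1: {m1, m2}
  after a @ step 2: {m3}
  — P admits the full trace.
Trace ⟨aa⟩ through Q, begin at {n0}:
  after a @ step 1: {n1}
  after a @ step 2: ∅  — Q cannot continue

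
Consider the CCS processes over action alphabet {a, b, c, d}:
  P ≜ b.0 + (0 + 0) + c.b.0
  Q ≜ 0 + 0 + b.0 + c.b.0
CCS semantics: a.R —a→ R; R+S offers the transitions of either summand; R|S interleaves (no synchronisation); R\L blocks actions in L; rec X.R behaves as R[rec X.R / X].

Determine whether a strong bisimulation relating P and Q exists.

P ~ Q

LTS(P): 3 reachable states
  s0 = b.0 + (0 + 0) + c.b.0 | —b→ s1, —c→ s2
  s1 = 0 | deadlocked
  s2 = b.0 | —b→ s1
LTS(Q): 3 reachable states
  t0 = 0 + 0 + b.0 + c.b.0 | —b→ t1, —c→ t2
  t1 = 0 | deadlocked
  t2 = b.0 | —b→ t1
Bisimilarity quotient blocks:
  B0 = {s0, t0}
  B1 = {s1, t1}
  B2 = {s2, t2}
s0 ∈ B0, t0 ∈ B0 → same block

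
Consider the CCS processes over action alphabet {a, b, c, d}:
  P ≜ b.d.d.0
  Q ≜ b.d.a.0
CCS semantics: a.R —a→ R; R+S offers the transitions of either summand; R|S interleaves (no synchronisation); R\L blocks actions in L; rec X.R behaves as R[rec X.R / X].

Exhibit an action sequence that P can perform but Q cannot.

bdd

Reachable graph of P (4 states):
  m0 = b.d.d.0 ⊢ --b--▸ m1
  m1 = d.d.0 ⊢ --d--▸ m2
  m2 = d.0 ⊢ --d--▸ m3
  m3 = 0 ⊢ ·
Reachable graph of Q (4 states):
  n0 = b.d.a.0 ⊢ --b--▸ n1
  n1 = d.a.0 ⊢ --d--▸ n2
  n2 = a.0 ⊢ --a--▸ n3
  n3 = 0 ⊢ ·
Executing bdd from P (initial set {m0}):
  after b @ step 1: {m1}
  after d @ step 2: {m2}
  after d @ step 3: {m3}
  ✓ P
Executing bdd from Q (initial set {n0}):
  after b @ step 1: {n1}
  after d @ step 2: {n2}
  after d @ step 3: ∅ (Q stuck)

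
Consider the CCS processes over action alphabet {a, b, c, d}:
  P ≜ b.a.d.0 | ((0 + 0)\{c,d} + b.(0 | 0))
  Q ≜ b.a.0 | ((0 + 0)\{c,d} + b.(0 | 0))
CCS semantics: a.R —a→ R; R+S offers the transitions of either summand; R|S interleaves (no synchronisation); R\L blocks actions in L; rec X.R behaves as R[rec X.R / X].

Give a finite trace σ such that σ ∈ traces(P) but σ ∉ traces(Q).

bad

Reachable graph of P (8 states):
  u0 = b.a.d.0 | ((0 + 0)\{c,d} + b.(0 | 0)) :: ··b··> u1, ··b··> u2
  u1 = a.d.0 | ((0 + 0)\{c,d} + b.(0 | 0)) :: ··a··> u3, ··b··> u4
  u2 = b.a.d.0 | (0 | 0) :: ··b··> u4
  u3 = d.0 | ((0 + 0)\{c,d} + b.(0 | 0)) :: ··b··> u5, ··d··> u6
  u4 = a.d.0 | (0 | 0) :: ··a··> u5
  u5 = d.0 | (0 | 0) :: ··d··> u7
  u6 = 0 | ((0 + 0)\{c,d} + b.(0 | 0)) :: ··b··> u7
  u7 = 0 | (0 | 0) :: (no moves)
Reachable graph of Q (6 states):
  v0 = b.a.0 | ((0 + 0)\{c,d} + b.(0 | 0)) :: ··b··> v1, ··b··> v2
  v1 = a.0 | ((0 + 0)\{c,d} + b.(0 | 0)) :: ··a··> v3, ··b··> v4
  v2 = b.a.0 | (0 | 0) :: ··b··> v4
  v3 = 0 | ((0 + 0)\{c,d} + b.(0 | 0)) :: ··b··> v5
  v4 = a.0 | (0 | 0) :: ··a··> v5
  v5 = 0 | (0 | 0) :: (no moves)
Run σ = ⟨bad⟩ on P: start {u0}
  [1] b ⇒ {u1, u2}
  [2] a ⇒ {u3}
  [3] d ⇒ {u6}
  — P admits the full trace.
Run σ = ⟨bad⟩ on Q: start {v0}
  [1] b ⇒ {v1, v2}
  [2] a ⇒ {v3}
  [3] d ⇒ no successor for Q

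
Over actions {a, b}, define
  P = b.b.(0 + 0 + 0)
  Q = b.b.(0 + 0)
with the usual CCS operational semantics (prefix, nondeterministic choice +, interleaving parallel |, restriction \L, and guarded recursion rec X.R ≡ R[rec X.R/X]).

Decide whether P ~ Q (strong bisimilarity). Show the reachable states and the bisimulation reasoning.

LTS(P): 3 reachable states
  p0 = b.b.(0 + 0 + 0) has moves =b=> p1
  p1 = b.(0 + 0 + 0) has moves =b=> p2
  p2 = 0 + 0 + 0 has moves stopped
LTS(Q): 3 reachable states
  q0 = b.b.(0 + 0) has moves =b=> q1
  q1 = b.(0 + 0) has moves =b=> q2
  q2 = 0 + 0 has moves stopped
Coarsest stable partition (strong bisimilarity classes):
  B0 = {p0, q0}
  B1 = {p1, q1}
  B2 = {p2, q2}
p0 ∈ B0, q0 ∈ B0 → same block

YES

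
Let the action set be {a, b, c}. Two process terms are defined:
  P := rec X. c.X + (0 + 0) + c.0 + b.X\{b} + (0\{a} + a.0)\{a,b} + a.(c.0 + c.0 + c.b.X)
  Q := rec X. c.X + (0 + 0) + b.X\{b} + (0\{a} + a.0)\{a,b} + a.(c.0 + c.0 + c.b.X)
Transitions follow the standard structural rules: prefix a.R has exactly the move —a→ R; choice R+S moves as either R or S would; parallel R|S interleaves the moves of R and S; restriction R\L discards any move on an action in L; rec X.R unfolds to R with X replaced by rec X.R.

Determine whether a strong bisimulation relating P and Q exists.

P ≁ Q

Reachable graph of P (8 states):
  s0 = rec X. c.X + (0 + 0) + c.0 + b.X\{b} + (0\{a} + a.0)\{a,b} + a.(c.0 + c.0 + c.b.X) | =a=> s1, =b=> s2, =c=> s0, =c=> s3
  s1 = c.0 + c.0 + c.b.(rec X. c.X + (0 + 0) + c.0 + b.X\{b} + (0\{a} + a.0)\{a,b} + a.(c.0 + c.0 + c.b.X)) | =c=> s3, =c=> s4
  s2 = (rec X. c.X + (0 + 0) + c.0 + b.X\{b} + (0\{a} + a.0)\{a,b} + a.(c.0 + c.0 + c.b.X))\{b} | =a=> s5, =c=> s2, =c=> s6
  s3 = 0 | deadlocked
  s4 = b.(rec X. c.X + (0 + 0) + c.0 + b.X\{b} + (0\{a} + a.0)\{a,b} + a.(c.0 + c.0 + c.b.X)) | =b=> s0
  s5 = (c.0 + c.0 + c.b.(rec X. c.X + (0 + 0) + c.0 + b.X\{b} + (0\{a} + a.0)\{a,b} + a.(c.0 + c.0 + c.b.X)))\{b} | =c=> s6, =c=> s7
  s6 = 0\{b} | deadlocked
  s7 = (b.(rec X. c.X + (0 + 0) + c.0 + b.X\{b} + (0\{a} + a.0)\{a,b} + a.(c.0 + c.0 + c.b.X)))\{b} | deadlocked
Reachable graph of Q (8 states):
  t0 = rec X. c.X + (0 + 0) + b.X\{b} + (0\{a} + a.0)\{a,b} + a.(c.0 + c.0 + c.b.X) | =a=> t1, =b=> t2, =c=> t0
  t1 = c.0 + c.0 + c.b.(rec X. c.X + (0 + 0) + b.X\{b} + (0\{a} + a.0)\{a,b} + a.(c.0 + c.0 + c.b.X)) | =c=> t3, =c=> t4
  t2 = (rec X. c.X + (0 + 0) + b.X\{b} + (0\{a} + a.0)\{a,b} + a.(c.0 + c.0 + c.b.X))\{b} | =a=> t5, =c=> t2
  t3 = 0 | deadlocked
  t4 = b.(rec X. c.X + (0 + 0) + b.X\{b} + (0\{a} + a.0)\{a,b} + a.(c.0 + c.0 + c.b.X)) | =b=> t0
  t5 = (c.0 + c.0 + c.b.(rec X. c.X + (0 + 0) + b.X\{b} + (0\{a} + a.0)\{a,b} + a.(c.0 + c.0 + c.b.X)))\{b} | =c=> t6, =c=> t7
  t6 = (b.(rec X. c.X + (0 + 0) + b.X\{b} + (0\{a} + a.0)\{a,b} + a.(c.0 + c.0 + c.b.X)))\{b} | deadlocked
  t7 = 0\{b} | deadlocked
Partition-refinement fixed point:
  B0 = {s0}
  B1 = {s1}
  B2 = {s4}
  B3 = {s3, s6, s7, t3, t6, t7}
  B4 = {s2}
  B5 = {s5, t5}
  B6 = {t0}
  B7 = {t2}
  B8 = {t1}
  B9 = {t4}
s0 ∈ B0, t0 ∈ B6 → different blocks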